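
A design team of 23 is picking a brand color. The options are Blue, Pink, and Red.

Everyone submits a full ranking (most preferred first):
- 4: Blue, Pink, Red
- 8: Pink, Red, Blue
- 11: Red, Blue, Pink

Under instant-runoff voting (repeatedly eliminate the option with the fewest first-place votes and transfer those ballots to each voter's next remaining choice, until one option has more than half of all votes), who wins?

Pink

Round 1: Blue 4, Pink 8, Red 11. Blue eliminated.
Round 2: Pink 12, Red 11. Pink has a majority (≥12).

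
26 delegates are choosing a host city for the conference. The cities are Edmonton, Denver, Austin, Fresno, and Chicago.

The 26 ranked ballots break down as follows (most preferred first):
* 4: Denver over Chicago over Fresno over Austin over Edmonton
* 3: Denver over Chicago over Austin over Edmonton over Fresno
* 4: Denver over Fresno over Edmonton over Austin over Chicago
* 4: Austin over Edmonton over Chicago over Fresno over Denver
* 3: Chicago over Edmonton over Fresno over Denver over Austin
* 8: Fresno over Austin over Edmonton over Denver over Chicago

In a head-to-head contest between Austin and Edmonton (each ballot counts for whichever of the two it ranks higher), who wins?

Austin is ranked above Edmonton on 19 ballots; Edmonton above Austin on 7.

Austin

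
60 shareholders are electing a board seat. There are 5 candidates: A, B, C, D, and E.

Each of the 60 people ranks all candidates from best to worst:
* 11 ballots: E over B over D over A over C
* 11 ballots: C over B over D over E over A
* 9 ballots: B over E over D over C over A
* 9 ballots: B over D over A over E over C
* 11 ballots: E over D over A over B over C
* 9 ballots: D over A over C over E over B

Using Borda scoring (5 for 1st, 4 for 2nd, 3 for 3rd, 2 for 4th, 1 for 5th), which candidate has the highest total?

D

A: 11×2 + 11×1 + 9×1 + 9×3 + 11×3 + 9×4 = 138
B: 11×4 + 11×4 + 9×5 + 9×5 + 11×2 + 9×1 = 209
C: 11×1 + 11×5 + 9×2 + 9×1 + 11×1 + 9×3 = 131
D: 11×3 + 11×3 + 9×3 + 9×4 + 11×4 + 9×5 = 218
E: 11×5 + 11×2 + 9×4 + 9×2 + 11×5 + 9×2 = 204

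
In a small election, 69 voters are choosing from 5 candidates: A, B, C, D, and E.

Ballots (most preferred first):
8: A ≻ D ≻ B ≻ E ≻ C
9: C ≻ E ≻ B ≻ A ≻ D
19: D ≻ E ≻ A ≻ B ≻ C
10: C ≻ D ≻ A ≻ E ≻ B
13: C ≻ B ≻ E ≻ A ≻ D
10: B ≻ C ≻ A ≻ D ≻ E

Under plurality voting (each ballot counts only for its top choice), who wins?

C

First-place votes: A 8, B 10, C 32, D 19, E 0.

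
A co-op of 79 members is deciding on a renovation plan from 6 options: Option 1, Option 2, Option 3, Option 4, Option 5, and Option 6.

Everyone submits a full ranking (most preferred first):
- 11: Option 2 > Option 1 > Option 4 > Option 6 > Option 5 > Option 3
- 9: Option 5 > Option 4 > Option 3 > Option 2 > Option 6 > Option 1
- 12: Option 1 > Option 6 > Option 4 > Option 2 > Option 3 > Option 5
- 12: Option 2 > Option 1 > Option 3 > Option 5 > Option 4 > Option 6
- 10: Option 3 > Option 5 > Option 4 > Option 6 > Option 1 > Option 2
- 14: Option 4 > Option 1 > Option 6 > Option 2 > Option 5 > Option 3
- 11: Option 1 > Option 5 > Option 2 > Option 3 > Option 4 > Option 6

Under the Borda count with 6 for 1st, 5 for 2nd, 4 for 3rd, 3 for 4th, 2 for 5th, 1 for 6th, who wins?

Option 1

Option 1: 11×5 + 9×1 + 12×6 + 12×5 + 10×2 + 14×5 + 11×6 = 352
Option 2: 11×6 + 9×3 + 12×3 + 12×6 + 10×1 + 14×3 + 11×4 = 297
Option 3: 11×1 + 9×4 + 12×2 + 12×4 + 10×6 + 14×1 + 11×3 = 226
Option 4: 11×4 + 9×5 + 12×4 + 12×2 + 10×4 + 14×6 + 11×2 = 307
Option 5: 11×2 + 9×6 + 12×1 + 12×3 + 10×5 + 14×2 + 11×5 = 257
Option 6: 11×3 + 9×2 + 12×5 + 12×1 + 10×3 + 14×4 + 11×1 = 220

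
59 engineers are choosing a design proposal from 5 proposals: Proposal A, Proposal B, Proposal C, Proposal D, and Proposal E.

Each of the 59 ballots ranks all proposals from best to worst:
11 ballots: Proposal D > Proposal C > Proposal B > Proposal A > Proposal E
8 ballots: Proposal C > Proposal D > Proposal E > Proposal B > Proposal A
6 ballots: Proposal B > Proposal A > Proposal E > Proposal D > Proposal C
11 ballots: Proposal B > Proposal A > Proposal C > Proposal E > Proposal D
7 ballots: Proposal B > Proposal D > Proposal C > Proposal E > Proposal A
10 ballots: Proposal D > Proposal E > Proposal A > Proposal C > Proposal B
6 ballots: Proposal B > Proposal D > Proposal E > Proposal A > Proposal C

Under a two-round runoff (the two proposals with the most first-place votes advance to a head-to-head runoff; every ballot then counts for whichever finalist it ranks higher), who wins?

Round 1 first-place votes: Proposal A 0, Proposal B 30, Proposal C 8, Proposal D 21, Proposal E 0. Proposal B and Proposal D advance.
Runoff: Proposal B is ranked above Proposal D on 30 ballots, Proposal D above Proposal B on 29.

Proposal B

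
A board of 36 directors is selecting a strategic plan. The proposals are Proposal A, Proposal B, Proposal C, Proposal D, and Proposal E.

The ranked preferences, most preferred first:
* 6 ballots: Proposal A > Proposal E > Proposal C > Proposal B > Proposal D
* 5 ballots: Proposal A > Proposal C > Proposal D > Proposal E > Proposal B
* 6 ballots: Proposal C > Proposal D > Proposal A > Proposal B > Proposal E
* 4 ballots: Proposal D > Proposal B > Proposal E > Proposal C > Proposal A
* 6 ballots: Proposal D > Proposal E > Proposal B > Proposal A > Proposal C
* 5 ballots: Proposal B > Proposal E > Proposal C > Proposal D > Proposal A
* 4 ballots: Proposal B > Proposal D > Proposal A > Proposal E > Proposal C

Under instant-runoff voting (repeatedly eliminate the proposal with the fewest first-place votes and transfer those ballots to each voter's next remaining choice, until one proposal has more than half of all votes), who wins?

Proposal D

Round 1: Proposal A 11, Proposal B 9, Proposal C 6, Proposal D 10, Proposal E 0. Proposal E eliminated.
Round 2: Proposal A 11, Proposal B 9, Proposal C 6, Proposal D 10. Proposal C eliminated.
Round 3: Proposal A 11, Proposal B 9, Proposal D 16. Proposal B eliminated.
Round 4: Proposal A 11, Proposal D 25. Proposal D has a majority (≥19).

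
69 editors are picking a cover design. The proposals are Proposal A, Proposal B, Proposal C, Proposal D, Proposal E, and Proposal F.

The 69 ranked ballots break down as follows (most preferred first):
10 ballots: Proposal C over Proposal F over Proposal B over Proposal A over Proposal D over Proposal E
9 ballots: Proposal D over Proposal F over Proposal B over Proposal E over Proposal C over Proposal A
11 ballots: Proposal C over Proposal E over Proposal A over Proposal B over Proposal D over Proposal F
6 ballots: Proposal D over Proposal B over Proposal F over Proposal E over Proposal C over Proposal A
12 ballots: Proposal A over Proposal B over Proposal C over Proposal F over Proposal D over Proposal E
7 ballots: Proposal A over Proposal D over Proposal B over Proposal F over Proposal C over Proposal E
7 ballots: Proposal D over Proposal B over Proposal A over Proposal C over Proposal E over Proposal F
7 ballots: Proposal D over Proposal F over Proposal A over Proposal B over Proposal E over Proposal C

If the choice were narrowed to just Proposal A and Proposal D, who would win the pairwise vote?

Proposal A is ranked above Proposal D on 40 ballots; Proposal D above Proposal A on 29.

Proposal A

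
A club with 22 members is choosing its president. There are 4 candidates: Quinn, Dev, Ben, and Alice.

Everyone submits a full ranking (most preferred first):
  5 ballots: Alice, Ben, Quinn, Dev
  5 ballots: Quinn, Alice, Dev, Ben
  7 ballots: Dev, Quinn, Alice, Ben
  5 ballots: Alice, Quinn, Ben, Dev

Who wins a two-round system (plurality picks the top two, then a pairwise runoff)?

Alice

Round 1 first-place votes: Quinn 5, Dev 7, Ben 0, Alice 10. Alice and Dev advance.
Runoff: Alice is ranked above Dev on 15 ballots, Dev above Alice on 7.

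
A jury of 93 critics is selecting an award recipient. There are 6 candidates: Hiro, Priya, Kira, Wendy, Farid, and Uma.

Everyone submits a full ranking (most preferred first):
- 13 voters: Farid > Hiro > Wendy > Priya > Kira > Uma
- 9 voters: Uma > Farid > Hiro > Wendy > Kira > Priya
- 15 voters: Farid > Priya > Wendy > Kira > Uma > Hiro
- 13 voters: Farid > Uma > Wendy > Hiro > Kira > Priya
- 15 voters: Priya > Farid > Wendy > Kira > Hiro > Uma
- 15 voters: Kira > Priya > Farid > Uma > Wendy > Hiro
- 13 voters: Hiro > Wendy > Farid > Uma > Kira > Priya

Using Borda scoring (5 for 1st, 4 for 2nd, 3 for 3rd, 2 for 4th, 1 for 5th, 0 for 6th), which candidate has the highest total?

Farid

Hiro: 13×4 + 9×3 + 15×0 + 13×2 + 15×1 + 15×0 + 13×5 = 185
Priya: 13×2 + 9×0 + 15×4 + 13×0 + 15×5 + 15×4 + 13×0 = 221
Kira: 13×1 + 9×1 + 15×2 + 13×1 + 15×2 + 15×5 + 13×1 = 183
Wendy: 13×3 + 9×2 + 15×3 + 13×3 + 15×3 + 15×1 + 13×4 = 253
Farid: 13×5 + 9×4 + 15×5 + 13×5 + 15×4 + 15×3 + 13×3 = 385
Uma: 13×0 + 9×5 + 15×1 + 13×4 + 15×0 + 15×2 + 13×2 = 168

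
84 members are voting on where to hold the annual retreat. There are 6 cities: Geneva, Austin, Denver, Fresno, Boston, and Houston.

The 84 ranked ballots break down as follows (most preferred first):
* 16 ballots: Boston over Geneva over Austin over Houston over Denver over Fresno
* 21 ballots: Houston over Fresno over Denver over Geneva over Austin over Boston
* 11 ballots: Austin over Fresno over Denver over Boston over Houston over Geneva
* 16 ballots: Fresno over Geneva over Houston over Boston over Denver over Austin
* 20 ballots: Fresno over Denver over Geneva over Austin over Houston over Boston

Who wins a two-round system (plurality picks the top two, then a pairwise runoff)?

Fresno

Round 1 first-place votes: Geneva 0, Austin 11, Denver 0, Fresno 36, Boston 16, Houston 21. Fresno and Houston advance.
Runoff: Fresno is ranked above Houston on 47 ballots, Houston above Fresno on 37.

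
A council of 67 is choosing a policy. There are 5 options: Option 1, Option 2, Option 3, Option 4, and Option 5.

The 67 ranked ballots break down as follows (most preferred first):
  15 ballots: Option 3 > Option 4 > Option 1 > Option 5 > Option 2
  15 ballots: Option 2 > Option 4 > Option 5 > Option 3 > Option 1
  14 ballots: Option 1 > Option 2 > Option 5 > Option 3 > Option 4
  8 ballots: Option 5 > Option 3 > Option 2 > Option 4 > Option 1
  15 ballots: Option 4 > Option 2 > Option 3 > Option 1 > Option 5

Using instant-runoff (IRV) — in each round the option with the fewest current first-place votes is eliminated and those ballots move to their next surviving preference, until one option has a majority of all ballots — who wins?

Option 2

Round 1: Option 1 14, Option 2 15, Option 3 15, Option 4 15, Option 5 8. Option 5 eliminated.
Round 2: Option 1 14, Option 2 15, Option 3 23, Option 4 15. Option 1 eliminated.
Round 3: Option 2 29, Option 3 23, Option 4 15. Option 4 eliminated.
Round 4: Option 2 44, Option 3 23. Option 2 has a majority (≥34).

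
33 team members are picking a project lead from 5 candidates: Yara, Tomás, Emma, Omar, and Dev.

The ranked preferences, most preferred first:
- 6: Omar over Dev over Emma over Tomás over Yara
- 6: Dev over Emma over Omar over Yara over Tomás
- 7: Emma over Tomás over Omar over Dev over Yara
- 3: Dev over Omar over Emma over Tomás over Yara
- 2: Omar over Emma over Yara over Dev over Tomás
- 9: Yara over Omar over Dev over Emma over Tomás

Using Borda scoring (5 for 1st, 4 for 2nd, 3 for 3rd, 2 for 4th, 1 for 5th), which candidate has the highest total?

Omar

Yara: 6×1 + 6×2 + 7×1 + 3×1 + 2×3 + 9×5 = 79
Tomás: 6×2 + 6×1 + 7×4 + 3×2 + 2×1 + 9×1 = 63
Emma: 6×3 + 6×4 + 7×5 + 3×3 + 2×4 + 9×2 = 112
Omar: 6×5 + 6×3 + 7×3 + 3×4 + 2×5 + 9×4 = 127
Dev: 6×4 + 6×5 + 7×2 + 3×5 + 2×2 + 9×3 = 114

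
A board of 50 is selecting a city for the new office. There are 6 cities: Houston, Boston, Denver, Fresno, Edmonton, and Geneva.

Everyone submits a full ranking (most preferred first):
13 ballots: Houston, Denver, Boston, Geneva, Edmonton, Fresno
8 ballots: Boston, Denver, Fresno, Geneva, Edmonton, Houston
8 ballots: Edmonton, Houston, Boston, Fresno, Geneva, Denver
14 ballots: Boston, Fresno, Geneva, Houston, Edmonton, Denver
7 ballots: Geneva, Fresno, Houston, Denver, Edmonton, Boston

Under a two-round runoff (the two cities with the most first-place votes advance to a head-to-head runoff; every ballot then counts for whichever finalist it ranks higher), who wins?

Houston

Round 1 first-place votes: Houston 13, Boston 22, Denver 0, Fresno 0, Edmonton 8, Geneva 7. Boston and Houston advance.
Runoff: Boston is ranked above Houston on 22 ballots, Houston above Boston on 28.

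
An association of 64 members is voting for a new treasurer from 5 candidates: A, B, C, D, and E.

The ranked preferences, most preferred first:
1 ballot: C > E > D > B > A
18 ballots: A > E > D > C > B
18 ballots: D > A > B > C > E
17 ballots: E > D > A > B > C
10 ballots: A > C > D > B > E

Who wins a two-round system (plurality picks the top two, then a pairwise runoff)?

D

Round 1 first-place votes: A 28, B 0, C 1, D 18, E 17. A and D advance.
Runoff: A is ranked above D on 28 ballots, D above A on 36.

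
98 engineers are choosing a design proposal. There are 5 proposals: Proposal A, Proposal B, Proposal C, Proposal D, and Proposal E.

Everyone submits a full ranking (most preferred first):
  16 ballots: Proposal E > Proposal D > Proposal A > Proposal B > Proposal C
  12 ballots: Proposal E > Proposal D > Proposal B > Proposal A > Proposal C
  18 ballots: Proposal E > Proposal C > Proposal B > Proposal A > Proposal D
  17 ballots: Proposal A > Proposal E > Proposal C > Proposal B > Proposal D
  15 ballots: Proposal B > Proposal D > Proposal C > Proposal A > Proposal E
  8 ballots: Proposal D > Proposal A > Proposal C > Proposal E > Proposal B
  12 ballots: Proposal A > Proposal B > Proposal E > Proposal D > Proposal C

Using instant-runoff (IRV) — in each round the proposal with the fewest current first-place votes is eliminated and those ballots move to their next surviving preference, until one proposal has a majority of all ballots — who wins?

Proposal A

Round 1: Proposal A 29, Proposal B 15, Proposal C 0, Proposal D 8, Proposal E 46. Proposal C eliminated.
Round 2: Proposal A 29, Proposal B 15, Proposal D 8, Proposal E 46. Proposal D eliminated.
Round 3: Proposal A 37, Proposal B 15, Proposal E 46. Proposal B eliminated.
Round 4: Proposal A 52, Proposal E 46. Proposal A has a majority (≥50).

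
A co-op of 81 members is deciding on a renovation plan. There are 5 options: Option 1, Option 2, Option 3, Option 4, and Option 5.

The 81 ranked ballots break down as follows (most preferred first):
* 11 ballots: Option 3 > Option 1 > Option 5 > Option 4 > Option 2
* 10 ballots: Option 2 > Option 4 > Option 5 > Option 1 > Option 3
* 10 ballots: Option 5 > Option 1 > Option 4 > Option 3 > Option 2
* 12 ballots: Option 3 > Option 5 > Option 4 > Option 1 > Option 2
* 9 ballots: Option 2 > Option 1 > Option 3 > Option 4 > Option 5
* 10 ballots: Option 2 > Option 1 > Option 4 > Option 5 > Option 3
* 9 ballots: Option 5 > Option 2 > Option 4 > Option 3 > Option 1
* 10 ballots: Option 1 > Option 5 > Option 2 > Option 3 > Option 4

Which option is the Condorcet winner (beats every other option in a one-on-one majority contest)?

Option 5

Option 5 vs Option 1: 41–40
Option 5 vs Option 2: 52–29
Option 5 vs Option 3: 49–32
Option 5 vs Option 4: 52–29
Option 5 beats every other option.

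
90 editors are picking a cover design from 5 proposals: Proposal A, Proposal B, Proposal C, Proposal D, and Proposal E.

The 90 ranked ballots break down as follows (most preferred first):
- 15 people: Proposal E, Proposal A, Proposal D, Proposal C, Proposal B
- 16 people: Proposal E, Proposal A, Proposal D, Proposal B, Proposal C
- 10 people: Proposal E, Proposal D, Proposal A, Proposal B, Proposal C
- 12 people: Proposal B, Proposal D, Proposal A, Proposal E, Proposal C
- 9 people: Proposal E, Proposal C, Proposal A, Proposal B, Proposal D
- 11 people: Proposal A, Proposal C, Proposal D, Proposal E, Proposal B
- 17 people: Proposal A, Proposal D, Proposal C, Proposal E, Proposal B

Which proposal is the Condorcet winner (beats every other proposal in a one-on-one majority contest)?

Proposal E vs Proposal A: 50–40
Proposal E vs Proposal B: 78–12
Proposal E vs Proposal C: 62–28
Proposal E vs Proposal D: 50–40
Proposal E beats every other proposal.

Proposal E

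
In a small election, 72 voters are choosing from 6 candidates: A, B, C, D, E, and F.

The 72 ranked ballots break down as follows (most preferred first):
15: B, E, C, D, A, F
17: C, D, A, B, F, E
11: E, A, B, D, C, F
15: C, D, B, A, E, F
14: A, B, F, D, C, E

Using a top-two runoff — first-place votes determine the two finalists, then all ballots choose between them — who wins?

B

Round 1 first-place votes: A 14, B 15, C 32, D 0, E 11, F 0. C and B advance.
Runoff: C is ranked above B on 32 ballots, B above C on 40.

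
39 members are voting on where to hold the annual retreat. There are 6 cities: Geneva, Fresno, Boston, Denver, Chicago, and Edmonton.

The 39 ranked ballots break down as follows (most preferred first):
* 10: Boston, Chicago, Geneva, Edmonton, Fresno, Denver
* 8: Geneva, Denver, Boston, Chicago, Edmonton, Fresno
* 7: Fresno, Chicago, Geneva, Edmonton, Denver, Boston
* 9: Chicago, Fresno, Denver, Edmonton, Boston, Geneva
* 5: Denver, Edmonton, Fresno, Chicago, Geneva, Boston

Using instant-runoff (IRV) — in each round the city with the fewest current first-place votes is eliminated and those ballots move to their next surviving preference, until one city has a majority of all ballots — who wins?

Round 1: Geneva 8, Fresno 7, Boston 10, Denver 5, Chicago 9, Edmonton 0. Edmonton eliminated.
Round 2: Geneva 8, Fresno 7, Boston 10, Denver 5, Chicago 9. Denver eliminated.
Round 3: Geneva 8, Fresno 12, Boston 10, Chicago 9. Geneva eliminated.
Round 4: Fresno 12, Boston 18, Chicago 9. Chicago eliminated.
Round 5: Fresno 21, Boston 18. Fresno has a majority (≥20).

Fresno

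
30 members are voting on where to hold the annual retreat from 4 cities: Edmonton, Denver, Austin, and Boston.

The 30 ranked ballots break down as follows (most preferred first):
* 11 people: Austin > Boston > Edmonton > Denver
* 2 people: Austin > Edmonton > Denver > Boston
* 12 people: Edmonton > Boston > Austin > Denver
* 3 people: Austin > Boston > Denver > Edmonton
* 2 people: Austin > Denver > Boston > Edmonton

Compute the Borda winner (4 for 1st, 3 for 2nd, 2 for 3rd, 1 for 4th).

Austin

Edmonton: 11×2 + 2×3 + 12×4 + 3×1 + 2×1 = 81
Denver: 11×1 + 2×2 + 12×1 + 3×2 + 2×3 = 39
Austin: 11×4 + 2×4 + 12×2 + 3×4 + 2×4 = 96
Boston: 11×3 + 2×1 + 12×3 + 3×3 + 2×2 = 84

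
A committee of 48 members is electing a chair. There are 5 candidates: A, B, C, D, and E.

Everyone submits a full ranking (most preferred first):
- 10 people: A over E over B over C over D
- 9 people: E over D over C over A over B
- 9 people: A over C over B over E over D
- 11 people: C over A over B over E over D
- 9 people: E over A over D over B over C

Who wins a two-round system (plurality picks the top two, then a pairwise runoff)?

A

Round 1 first-place votes: A 19, B 0, C 11, D 0, E 18. A and E advance.
Runoff: A is ranked above E on 30 ballots, E above A on 18.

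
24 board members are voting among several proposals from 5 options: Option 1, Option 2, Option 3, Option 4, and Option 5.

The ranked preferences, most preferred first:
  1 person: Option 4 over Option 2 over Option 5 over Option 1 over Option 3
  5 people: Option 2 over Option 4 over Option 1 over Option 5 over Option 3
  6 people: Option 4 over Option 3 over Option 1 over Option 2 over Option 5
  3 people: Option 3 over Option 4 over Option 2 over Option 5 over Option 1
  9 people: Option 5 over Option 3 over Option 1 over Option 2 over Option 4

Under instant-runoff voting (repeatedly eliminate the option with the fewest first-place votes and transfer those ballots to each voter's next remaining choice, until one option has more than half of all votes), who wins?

Option 4

Round 1: Option 1 0, Option 2 5, Option 3 3, Option 4 7, Option 5 9. Option 1 eliminated.
Round 2: Option 2 5, Option 3 3, Option 4 7, Option 5 9. Option 3 eliminated.
Round 3: Option 2 5, Option 4 10, Option 5 9. Option 2 eliminated.
Round 4: Option 4 15, Option 5 9. Option 4 has a majority (≥13).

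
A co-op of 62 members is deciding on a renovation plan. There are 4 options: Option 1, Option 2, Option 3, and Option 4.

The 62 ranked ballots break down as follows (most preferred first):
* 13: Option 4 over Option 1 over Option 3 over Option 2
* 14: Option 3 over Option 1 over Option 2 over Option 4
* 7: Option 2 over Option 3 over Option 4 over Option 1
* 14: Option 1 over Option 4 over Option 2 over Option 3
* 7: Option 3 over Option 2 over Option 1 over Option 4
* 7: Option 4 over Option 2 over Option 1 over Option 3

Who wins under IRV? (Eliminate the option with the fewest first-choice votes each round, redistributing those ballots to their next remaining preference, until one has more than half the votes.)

Round 1: Option 1 14, Option 2 7, Option 3 21, Option 4 20. Option 2 eliminated.
Round 2: Option 1 14, Option 3 28, Option 4 20. Option 1 eliminated.
Round 3: Option 3 28, Option 4 34. Option 4 has a majority (≥32).

Option 4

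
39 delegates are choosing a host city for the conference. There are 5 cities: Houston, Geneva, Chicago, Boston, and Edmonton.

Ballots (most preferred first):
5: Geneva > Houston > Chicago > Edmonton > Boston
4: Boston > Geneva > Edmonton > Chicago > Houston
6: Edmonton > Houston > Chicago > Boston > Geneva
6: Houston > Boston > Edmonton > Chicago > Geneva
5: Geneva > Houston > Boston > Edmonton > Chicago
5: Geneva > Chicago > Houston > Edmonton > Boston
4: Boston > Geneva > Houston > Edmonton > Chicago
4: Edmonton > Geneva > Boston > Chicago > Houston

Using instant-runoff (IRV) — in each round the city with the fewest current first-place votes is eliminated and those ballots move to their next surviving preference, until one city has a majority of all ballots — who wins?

Round 1: Houston 6, Geneva 15, Chicago 0, Boston 8, Edmonton 10. Chicago eliminated.
Round 2: Houston 6, Geneva 15, Boston 8, Edmonton 10. Houston eliminated.
Round 3: Geneva 15, Boston 14, Edmonton 10. Edmonton eliminated.
Round 4: Geneva 19, Boston 20. Boston has a majority (≥20).

Boston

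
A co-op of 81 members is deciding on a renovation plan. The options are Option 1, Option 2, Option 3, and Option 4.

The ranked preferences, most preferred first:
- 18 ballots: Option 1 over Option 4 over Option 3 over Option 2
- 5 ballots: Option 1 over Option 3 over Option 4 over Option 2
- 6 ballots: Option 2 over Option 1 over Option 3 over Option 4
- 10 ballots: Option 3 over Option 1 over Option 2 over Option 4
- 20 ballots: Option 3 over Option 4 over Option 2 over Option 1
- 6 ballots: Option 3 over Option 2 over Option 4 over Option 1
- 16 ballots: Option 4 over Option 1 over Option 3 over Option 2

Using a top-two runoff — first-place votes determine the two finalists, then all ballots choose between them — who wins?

Option 1

Round 1 first-place votes: Option 1 23, Option 2 6, Option 3 36, Option 4 16. Option 3 and Option 1 advance.
Runoff: Option 3 is ranked above Option 1 on 36 ballots, Option 1 above Option 3 on 45.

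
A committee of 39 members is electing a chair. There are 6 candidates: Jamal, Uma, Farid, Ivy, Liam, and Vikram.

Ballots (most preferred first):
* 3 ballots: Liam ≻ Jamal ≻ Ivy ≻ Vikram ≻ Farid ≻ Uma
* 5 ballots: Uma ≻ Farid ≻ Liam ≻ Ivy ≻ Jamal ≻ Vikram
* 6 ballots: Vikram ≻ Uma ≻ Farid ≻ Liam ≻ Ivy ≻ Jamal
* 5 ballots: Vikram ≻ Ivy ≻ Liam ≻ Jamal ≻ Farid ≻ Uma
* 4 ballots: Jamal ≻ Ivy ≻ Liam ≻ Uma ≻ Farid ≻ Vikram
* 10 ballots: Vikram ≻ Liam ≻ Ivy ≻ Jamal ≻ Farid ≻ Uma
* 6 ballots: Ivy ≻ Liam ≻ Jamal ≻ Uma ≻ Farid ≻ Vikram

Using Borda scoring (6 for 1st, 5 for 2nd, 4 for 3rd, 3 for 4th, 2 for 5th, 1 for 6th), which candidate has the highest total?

Liam

Jamal: 3×5 + 5×2 + 6×1 + 5×3 + 4×6 + 10×3 + 6×4 = 124
Uma: 3×1 + 5×6 + 6×5 + 5×1 + 4×3 + 10×1 + 6×3 = 108
Farid: 3×2 + 5×5 + 6×4 + 5×2 + 4×2 + 10×2 + 6×2 = 105
Ivy: 3×4 + 5×3 + 6×2 + 5×5 + 4×5 + 10×4 + 6×6 = 160
Liam: 3×6 + 5×4 + 6×3 + 5×4 + 4×4 + 10×5 + 6×5 = 172
Vikram: 3×3 + 5×1 + 6×6 + 5×6 + 4×1 + 10×6 + 6×1 = 150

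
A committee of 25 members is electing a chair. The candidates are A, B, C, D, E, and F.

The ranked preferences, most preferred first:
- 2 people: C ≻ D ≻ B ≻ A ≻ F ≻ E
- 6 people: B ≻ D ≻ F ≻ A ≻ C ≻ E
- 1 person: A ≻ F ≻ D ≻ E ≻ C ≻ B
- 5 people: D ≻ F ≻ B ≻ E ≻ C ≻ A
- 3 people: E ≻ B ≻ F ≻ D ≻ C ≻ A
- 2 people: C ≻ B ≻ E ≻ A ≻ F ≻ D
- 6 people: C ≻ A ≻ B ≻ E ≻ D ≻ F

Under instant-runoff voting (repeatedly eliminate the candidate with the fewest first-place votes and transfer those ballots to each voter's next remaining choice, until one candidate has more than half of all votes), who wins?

B

Round 1: A 1, B 6, C 10, D 5, E 3, F 0. F eliminated.
Round 2: A 1, B 6, C 10, D 5, E 3. A eliminated.
Round 3: B 6, C 10, D 6, E 3. E eliminated.
Round 4: B 9, C 10, D 6. D eliminated.
Round 5: B 14, C 11. B has a majority (≥13).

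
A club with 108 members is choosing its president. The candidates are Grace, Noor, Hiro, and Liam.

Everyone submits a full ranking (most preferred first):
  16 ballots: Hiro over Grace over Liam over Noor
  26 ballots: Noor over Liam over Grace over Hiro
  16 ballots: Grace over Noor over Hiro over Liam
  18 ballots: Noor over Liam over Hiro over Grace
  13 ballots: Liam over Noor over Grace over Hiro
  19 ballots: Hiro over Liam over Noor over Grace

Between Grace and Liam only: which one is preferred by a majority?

Grace is ranked above Liam on 32 ballots; Liam above Grace on 76.

Liam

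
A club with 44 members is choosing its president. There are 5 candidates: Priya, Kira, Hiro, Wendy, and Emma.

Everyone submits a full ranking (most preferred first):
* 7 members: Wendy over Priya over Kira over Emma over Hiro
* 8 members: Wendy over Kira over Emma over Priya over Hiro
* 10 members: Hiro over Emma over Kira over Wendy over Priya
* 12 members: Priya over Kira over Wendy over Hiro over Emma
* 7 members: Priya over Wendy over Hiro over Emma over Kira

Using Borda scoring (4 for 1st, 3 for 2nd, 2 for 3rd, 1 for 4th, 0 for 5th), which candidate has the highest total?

Wendy

Priya: 7×3 + 8×1 + 10×0 + 12×4 + 7×4 = 105
Kira: 7×2 + 8×3 + 10×2 + 12×3 + 7×0 = 94
Hiro: 7×0 + 8×0 + 10×4 + 12×1 + 7×2 = 66
Wendy: 7×4 + 8×4 + 10×1 + 12×2 + 7×3 = 115
Emma: 7×1 + 8×2 + 10×3 + 12×0 + 7×1 = 60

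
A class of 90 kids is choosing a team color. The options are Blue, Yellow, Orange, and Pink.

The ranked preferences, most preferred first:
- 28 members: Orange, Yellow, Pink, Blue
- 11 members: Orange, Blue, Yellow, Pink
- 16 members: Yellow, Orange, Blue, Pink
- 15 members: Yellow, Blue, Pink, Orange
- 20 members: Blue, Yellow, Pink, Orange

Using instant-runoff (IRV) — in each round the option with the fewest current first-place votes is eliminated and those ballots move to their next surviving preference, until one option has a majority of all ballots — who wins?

Round 1: Blue 20, Yellow 31, Orange 39, Pink 0. Pink eliminated.
Round 2: Blue 20, Yellow 31, Orange 39. Blue eliminated.
Round 3: Yellow 51, Orange 39. Yellow has a majority (≥46).

Yellow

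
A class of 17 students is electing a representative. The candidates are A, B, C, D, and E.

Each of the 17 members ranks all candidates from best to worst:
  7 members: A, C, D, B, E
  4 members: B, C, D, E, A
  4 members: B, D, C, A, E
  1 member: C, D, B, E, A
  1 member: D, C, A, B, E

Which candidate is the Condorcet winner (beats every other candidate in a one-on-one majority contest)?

C

C vs A: 10–7
C vs B: 9–8
C vs D: 12–5
C vs E: 17–0
C beats every other candidate.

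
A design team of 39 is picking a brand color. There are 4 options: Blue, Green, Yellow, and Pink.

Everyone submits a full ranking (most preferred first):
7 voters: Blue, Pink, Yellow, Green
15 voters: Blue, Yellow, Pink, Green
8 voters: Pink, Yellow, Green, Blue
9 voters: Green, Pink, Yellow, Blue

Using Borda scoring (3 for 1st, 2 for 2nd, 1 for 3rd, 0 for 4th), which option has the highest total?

Pink

Blue: 7×3 + 15×3 + 8×0 + 9×0 = 66
Green: 7×0 + 15×0 + 8×1 + 9×3 = 35
Yellow: 7×1 + 15×2 + 8×2 + 9×1 = 62
Pink: 7×2 + 15×1 + 8×3 + 9×2 = 71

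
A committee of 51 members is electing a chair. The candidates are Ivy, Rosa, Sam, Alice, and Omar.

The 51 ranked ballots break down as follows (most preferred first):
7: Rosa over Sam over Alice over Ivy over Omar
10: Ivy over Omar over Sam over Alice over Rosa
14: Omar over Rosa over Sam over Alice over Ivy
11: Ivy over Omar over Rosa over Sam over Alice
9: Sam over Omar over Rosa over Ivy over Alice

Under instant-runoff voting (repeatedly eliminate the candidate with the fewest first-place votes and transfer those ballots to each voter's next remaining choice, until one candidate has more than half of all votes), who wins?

Round 1: Ivy 21, Rosa 7, Sam 9, Alice 0, Omar 14. Alice eliminated.
Round 2: Ivy 21, Rosa 7, Sam 9, Omar 14. Rosa eliminated.
Round 3: Ivy 21, Sam 16, Omar 14. Omar eliminated.
Round 4: Ivy 21, Sam 30. Sam has a majority (≥26).

Sam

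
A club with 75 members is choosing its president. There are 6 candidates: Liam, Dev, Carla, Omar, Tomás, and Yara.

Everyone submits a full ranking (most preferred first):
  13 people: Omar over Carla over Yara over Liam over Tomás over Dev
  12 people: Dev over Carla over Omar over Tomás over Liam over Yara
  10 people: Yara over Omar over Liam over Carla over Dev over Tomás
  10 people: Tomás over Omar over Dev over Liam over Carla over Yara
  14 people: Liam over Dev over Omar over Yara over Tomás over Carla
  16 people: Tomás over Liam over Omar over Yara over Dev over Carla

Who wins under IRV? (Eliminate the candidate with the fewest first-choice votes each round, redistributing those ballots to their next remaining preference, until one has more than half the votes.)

Round 1: Liam 14, Dev 12, Carla 0, Omar 13, Tomás 26, Yara 10. Carla eliminated.
Round 2: Liam 14, Dev 12, Omar 13, Tomás 26, Yara 10. Yara eliminated.
Round 3: Liam 14, Dev 12, Omar 23, Tomás 26. Dev eliminated.
Round 4: Liam 14, Omar 35, Tomás 26. Liam eliminated.
Round 5: Omar 49, Tomás 26. Omar has a majority (≥38).

Omar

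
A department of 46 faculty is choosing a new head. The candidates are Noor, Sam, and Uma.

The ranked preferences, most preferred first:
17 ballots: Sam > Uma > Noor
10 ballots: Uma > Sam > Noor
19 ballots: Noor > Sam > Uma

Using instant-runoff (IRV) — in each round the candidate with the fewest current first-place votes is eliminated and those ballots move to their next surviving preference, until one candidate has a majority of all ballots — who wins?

Sam

Round 1: Noor 19, Sam 17, Uma 10. Uma eliminated.
Round 2: Noor 19, Sam 27. Sam has a majority (≥24).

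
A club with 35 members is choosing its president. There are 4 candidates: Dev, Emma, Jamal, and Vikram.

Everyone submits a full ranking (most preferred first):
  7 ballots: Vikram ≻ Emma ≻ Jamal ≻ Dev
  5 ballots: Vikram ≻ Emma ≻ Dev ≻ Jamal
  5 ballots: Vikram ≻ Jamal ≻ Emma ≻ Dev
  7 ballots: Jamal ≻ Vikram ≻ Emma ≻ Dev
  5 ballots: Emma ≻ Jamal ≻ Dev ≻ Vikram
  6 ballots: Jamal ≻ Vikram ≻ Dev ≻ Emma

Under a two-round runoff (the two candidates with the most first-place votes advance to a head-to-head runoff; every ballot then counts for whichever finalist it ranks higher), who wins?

Jamal

Round 1 first-place votes: Dev 0, Emma 5, Jamal 13, Vikram 17. Vikram and Jamal advance.
Runoff: Vikram is ranked above Jamal on 17 ballots, Jamal above Vikram on 18.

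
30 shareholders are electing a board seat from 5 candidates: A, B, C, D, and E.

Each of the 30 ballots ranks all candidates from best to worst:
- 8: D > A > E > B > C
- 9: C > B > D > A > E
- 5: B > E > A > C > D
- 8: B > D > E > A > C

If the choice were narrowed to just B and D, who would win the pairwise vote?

B is ranked above D on 22 ballots; D above B on 8.

B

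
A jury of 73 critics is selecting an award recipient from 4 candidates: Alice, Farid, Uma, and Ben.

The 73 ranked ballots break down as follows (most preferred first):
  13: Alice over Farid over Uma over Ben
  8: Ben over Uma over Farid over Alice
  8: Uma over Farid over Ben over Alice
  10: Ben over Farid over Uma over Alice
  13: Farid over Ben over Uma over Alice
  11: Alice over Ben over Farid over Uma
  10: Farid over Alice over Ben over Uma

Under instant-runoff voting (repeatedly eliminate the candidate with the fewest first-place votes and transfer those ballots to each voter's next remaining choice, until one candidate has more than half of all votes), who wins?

Round 1: Alice 24, Farid 23, Uma 8, Ben 18. Uma eliminated.
Round 2: Alice 24, Farid 31, Ben 18. Ben eliminated.
Round 3: Alice 24, Farid 49. Farid has a majority (≥37).

Farid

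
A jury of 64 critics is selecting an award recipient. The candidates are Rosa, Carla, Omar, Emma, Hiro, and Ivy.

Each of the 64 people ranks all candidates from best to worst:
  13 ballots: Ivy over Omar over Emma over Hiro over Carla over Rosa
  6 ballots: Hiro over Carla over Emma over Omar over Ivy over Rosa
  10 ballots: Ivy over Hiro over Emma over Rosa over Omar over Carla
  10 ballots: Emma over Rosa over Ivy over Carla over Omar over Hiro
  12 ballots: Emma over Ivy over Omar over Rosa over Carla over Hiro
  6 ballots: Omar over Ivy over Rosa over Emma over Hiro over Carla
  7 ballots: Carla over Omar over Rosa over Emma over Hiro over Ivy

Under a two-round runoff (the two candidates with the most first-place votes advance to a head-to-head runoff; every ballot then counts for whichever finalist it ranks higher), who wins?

Round 1 first-place votes: Rosa 0, Carla 7, Omar 6, Emma 22, Hiro 6, Ivy 23. Ivy and Emma advance.
Runoff: Ivy is ranked above Emma on 29 ballots, Emma above Ivy on 35.

Emma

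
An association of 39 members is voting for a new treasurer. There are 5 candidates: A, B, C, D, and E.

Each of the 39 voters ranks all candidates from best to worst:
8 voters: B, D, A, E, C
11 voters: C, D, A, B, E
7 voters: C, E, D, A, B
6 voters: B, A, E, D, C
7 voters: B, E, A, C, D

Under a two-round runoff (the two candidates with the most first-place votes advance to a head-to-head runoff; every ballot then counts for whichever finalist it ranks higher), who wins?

B

Round 1 first-place votes: A 0, B 21, C 18, D 0, E 0. B and C advance.
Runoff: B is ranked above C on 21 ballots, C above B on 18.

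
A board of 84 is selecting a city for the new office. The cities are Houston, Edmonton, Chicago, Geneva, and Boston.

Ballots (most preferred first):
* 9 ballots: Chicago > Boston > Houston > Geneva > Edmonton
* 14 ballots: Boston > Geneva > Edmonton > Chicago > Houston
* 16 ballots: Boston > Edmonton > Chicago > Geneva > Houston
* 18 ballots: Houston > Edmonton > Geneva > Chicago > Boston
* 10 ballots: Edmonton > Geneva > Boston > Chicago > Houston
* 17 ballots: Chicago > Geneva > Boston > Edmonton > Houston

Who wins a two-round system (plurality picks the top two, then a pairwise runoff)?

Chicago

Round 1 first-place votes: Houston 18, Edmonton 10, Chicago 26, Geneva 0, Boston 30. Boston and Chicago advance.
Runoff: Boston is ranked above Chicago on 40 ballots, Chicago above Boston on 44.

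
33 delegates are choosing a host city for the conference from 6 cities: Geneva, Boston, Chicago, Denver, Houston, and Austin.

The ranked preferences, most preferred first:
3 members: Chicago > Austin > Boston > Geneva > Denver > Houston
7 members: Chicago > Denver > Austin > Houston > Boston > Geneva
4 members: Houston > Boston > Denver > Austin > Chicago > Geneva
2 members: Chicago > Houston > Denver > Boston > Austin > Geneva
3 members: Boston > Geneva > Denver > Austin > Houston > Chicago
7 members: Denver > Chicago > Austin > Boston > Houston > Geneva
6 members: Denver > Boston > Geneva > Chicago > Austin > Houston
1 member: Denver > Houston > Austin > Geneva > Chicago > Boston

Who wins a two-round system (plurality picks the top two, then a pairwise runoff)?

Denver

Round 1 first-place votes: Geneva 0, Boston 3, Chicago 12, Denver 14, Houston 4, Austin 0. Denver and Chicago advance.
Runoff: Denver is ranked above Chicago on 21 ballots, Chicago above Denver on 12.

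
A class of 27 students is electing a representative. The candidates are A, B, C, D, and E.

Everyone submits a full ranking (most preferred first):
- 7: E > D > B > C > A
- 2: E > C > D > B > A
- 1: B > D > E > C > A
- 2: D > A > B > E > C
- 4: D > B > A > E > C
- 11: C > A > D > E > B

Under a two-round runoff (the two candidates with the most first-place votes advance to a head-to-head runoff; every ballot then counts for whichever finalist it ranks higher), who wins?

E

Round 1 first-place votes: A 0, B 1, C 11, D 6, E 9. C and E advance.
Runoff: C is ranked above E on 11 ballots, E above C on 16.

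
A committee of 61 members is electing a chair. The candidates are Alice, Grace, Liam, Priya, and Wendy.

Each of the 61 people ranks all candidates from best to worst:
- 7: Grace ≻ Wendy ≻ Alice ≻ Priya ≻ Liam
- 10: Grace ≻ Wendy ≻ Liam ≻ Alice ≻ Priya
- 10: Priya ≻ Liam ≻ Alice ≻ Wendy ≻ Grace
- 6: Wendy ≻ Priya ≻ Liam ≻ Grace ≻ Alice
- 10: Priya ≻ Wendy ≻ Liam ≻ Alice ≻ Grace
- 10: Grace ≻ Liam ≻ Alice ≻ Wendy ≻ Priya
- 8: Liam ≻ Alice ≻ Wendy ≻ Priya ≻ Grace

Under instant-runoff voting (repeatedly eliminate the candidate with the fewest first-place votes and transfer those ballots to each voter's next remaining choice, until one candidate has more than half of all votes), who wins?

Priya

Round 1: Alice 0, Grace 27, Liam 8, Priya 20, Wendy 6. Alice eliminated.
Round 2: Grace 27, Liam 8, Priya 20, Wendy 6. Wendy eliminated.
Round 3: Grace 27, Liam 8, Priya 26. Liam eliminated.
Round 4: Grace 27, Priya 34. Priya has a majority (≥31).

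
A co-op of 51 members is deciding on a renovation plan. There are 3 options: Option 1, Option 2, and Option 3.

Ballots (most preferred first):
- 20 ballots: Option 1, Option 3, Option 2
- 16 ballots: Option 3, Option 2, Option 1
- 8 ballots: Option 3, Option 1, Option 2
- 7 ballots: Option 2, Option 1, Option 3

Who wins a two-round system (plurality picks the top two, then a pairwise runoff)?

Option 1

Round 1 first-place votes: Option 1 20, Option 2 7, Option 3 24. Option 3 and Option 1 advance.
Runoff: Option 3 is ranked above Option 1 on 24 ballots, Option 1 above Option 3 on 27.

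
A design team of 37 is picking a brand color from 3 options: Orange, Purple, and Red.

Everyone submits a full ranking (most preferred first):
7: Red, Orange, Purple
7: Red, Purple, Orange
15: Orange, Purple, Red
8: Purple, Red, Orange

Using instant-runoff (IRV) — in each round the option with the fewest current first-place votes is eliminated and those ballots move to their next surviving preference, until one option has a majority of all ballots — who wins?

Red

Round 1: Orange 15, Purple 8, Red 14. Purple eliminated.
Round 2: Orange 15, Red 22. Red has a majority (≥19).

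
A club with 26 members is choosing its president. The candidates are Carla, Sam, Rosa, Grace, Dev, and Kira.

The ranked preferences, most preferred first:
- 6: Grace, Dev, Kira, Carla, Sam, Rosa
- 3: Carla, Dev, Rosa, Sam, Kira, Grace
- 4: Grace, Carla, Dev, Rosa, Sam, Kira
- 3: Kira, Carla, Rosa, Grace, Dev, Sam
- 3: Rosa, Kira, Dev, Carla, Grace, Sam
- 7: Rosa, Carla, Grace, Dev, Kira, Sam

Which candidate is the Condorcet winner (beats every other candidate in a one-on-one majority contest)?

Carla vs Sam: 26–0
Carla vs Rosa: 16–10
Carla vs Grace: 16–10
Carla vs Dev: 17–9
Carla vs Kira: 14–12
Carla beats every other candidate.

Carla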